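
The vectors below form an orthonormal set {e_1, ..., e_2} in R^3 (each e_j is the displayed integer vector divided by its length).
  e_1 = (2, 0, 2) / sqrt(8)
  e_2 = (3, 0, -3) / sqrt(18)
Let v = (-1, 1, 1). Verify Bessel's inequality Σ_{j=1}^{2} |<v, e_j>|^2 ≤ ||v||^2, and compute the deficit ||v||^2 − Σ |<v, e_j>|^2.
Σ |<v, e_j>|^2 = 2; ||v||^2 = 3; deficit = 1

Write each e_j = u_j / sqrt(<u_j, u_j>) where u_j is the displayed integer vector. Then <v, e_j> = <v, u_j> / sqrt(<u_j, u_j>), so |<v, e_j>|^2 = <v, u_j>^2 / <u_j, u_j>.
Coefficients: <v, e_1> = 0/sqrt(8), <v, e_2> = -6/sqrt(18).
Square and sum: Σ |<v, e_j>|^2 = 2.
Compute ||v||^2 = v·v = 3.
Deficit = 3 − 2 = 1 ≥ 0, confirming Bessel's inequality. (The deficit equals ||v − Σ <v,e_j> e_j||^2, the squared distance from v to span{e_j}.)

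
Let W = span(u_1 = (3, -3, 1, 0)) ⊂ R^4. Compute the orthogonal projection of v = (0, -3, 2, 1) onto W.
proj_W(v) = (33/19, -33/19, 11/19, 0)

Set up U = [u_1 | ... | u_1] ∈ R^(4×1). The projector onto W = col(U) is P = U (U^T U)^(-1) U^T.
Compute U^T U =
  [19],
and U^T v = (11).
Solve U^T U · c = U^T v for the coefficients: c = (11/19). The projection is proj_W(v) = U c.
Check: (v - proj_W(v)) · u_1 = 0  (should be 0).
Result: proj_W(v) = (33/19, -33/19, 11/19, 0).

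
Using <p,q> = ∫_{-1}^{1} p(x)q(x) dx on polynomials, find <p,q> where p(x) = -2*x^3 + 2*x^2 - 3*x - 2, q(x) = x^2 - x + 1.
<p,q> = -2/5

Expand the product: p(x)·q(x) = -2*x^5 + 4*x^4 - 7*x^3 + 3*x^2 - x - 2.
∫_{-1}^{1} of each monomial x^k gives [2/(k+1) if k even, 0 if k odd]. Integrating term-by-term (or equivalently evaluating the antiderivative F(x) = -x^6/3 + 4*x^5/5 - 7*x^4/4 + x^3 - x^2/2 - 2*x at the endpoints):
  F(1) − F(−1) = -167/60 − (-143/60) = -2/5.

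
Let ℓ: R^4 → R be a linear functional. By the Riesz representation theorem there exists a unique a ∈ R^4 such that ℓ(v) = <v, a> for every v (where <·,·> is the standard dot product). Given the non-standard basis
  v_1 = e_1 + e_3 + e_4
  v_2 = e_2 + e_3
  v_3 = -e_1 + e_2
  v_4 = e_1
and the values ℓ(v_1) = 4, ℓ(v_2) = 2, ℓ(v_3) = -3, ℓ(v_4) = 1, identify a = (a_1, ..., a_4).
a = (1, -2, 4, -1)

Write a = (a_1, ..., a_4) in the standard basis. For each basis vector v_i, ℓ(v_i) = <v_i, a> is a linear equation in the a_j's. Collect the n equations into a matrix system V a = ℓ, where row i of V is v_i (expressed in the standard basis). Since V is invertible (lower-triangular with 1s on the diagonal, up to permutation), solve by back-substitution:
  V =
[[1, 0, 1, 1],
 [0, 1, 1, 0],
 [-1, 1, 0, 0],
 [1, 0, 0, 0]]
  V a = (4, 2, -3, 1)
Solving gives a = (1, -2, 4, -1).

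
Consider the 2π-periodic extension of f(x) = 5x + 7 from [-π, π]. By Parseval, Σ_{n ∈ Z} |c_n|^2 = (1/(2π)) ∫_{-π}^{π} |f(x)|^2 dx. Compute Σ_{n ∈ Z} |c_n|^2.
Σ |c_n|^2 = 25π^2/3 + 49

Expand and integrate term by term over [-π, π]:
  ∫ (5x)^2 dx = 25·(2π^3/3); ∫ 2·5·(7)·x dx = 0 (odd integrand); ∫ 7^2 dx = 49·2π.
So (1/(2π)) ∫_{-π}^{π} (5x + 7)^2 dx = 25π^2/3 + 49 = 25π^2/3 + 49.
Parseval ⇒ Σ |c_n|^2 = 25π^2/3 + 49.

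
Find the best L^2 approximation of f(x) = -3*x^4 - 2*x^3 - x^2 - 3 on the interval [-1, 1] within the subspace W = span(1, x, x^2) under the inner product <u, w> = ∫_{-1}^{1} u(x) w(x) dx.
g(x) = -25*x^2/7 - 6*x/5 - 96/35

The best approximation g ∈ W is the orthogonal projection of f onto W. Writing g = a_0 + a_1 x + a_2 x^2, the coefficients solve the normal equations G · a = b where
  G_{ij} = <φ_i, φ_j> and b_i = <f, φ_i>, with φ_0 = 1, φ_1 = x, φ_2 = x^2.
G =
  [2, 0, 2/3]
  [0, 2/3, 0]
  [2/3, 0, 2/5],
b = (-118/15, -4/5, -114/35).
Solving gives a_0 = -96/35, a_1 = -6/5, a_2 = -25/7, so
  g(x) = -25*x^2/7 - 6*x/5 - 96/35.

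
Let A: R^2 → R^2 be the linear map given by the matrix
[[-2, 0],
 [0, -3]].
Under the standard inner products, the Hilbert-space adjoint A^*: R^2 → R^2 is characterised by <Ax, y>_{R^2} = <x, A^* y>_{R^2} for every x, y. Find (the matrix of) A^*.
A^* = A^T =
[[-2, 0],
 [0, -3]]

For real matrices with standard dot products, the defining identity <Ax, y> = <x, A^* y> gives (Ax)^T y = x^T (A^*) y, i.e. x^T A^T y = x^T (A^*) y. Since this holds for all x, y, we must have A^* = A^T. Therefore
A^* =
[[-2, 0],
 [0, -3]].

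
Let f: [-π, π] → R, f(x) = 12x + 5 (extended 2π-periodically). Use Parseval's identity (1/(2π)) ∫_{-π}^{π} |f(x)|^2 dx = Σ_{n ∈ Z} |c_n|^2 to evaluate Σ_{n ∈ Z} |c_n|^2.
Σ |c_n|^2 = 48π^2 + 25

Expand and integrate term by term over [-π, π]:
  ∫ (12x)^2 dx = 144·(2π^3/3); ∫ 2·12·(5)·x dx = 0 (odd integrand); ∫ 5^2 dx = 25·2π.
So (1/(2π)) ∫_{-π}^{π} (12x + 5)^2 dx = 144π^2/3 + 25 = 48π^2 + 25.
Parseval ⇒ Σ |c_n|^2 = 48π^2 + 25.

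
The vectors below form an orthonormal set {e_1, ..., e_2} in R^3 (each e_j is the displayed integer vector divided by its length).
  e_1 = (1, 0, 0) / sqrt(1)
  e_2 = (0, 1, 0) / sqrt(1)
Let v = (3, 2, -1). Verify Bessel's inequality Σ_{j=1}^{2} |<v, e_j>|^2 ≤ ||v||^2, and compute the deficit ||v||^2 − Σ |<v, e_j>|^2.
Σ |<v, e_j>|^2 = 13; ||v||^2 = 14; deficit = 1

Write each e_j = u_j / sqrt(<u_j, u_j>) where u_j is the displayed integer vector. Then <v, e_j> = <v, u_j> / sqrt(<u_j, u_j>), so |<v, e_j>|^2 = <v, u_j>^2 / <u_j, u_j>.
Coefficients: <v, e_1> = 3/sqrt(1), <v, e_2> = 2/sqrt(1).
Square and sum: Σ |<v, e_j>|^2 = 13.
Compute ||v||^2 = v·v = 14.
Deficit = 14 − 13 = 1 ≥ 0, confirming Bessel's inequality. (The deficit equals ||v − Σ <v,e_j> e_j||^2, the squared distance from v to span{e_j}.)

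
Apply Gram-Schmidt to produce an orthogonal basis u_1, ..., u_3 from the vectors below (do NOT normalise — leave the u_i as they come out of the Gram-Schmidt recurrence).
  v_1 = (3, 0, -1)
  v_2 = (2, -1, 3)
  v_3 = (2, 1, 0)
Orthogonal basis:
  u_1 = (3, 0, -1)
  u_2 = (11/10, -1, 33/10)
  u_3 = (13/131, 143/131, 39/131)

Apply the Gram-Schmidt recurrence
  u_1 = v_1
  u_i = v_i − Σ_{j<i} ((v_i · u_j) / (u_j · u_j)) · u_j.

Step by step this gives:
  u_1 = (3, 0, -1)
  u_2 = (11/10, -1, 33/10)
  u_3 = (13/131, 143/131, 39/131)

Orthogonality check:
  u_2 · u_1 = 0 (should be 0)
  u_3 · u_1 = 0 (should be 0)
  u_3 · u_2 = 0 (should be 0)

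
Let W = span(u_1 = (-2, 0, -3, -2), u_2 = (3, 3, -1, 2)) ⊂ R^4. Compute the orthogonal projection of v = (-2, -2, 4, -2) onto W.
proj_W(v) = (-320/171, -184/57, 28/9, -136/171)

Set up U = [u_1 | ... | u_2] ∈ R^(4×2). The projector onto W = col(U) is P = U (U^T U)^(-1) U^T.
Compute U^T U =
  [17, -7]
  [-7, 23],
and U^T v = (-4, -20).
Solve U^T U · c = U^T v for the coefficients: c = (-116/171, -184/171). The projection is proj_W(v) = U c.
Check: (v - proj_W(v)) · u_1 = 0  (should be 0).
Check: (v - proj_W(v)) · u_2 = 0  (should be 0).
Result: proj_W(v) = (-320/171, -184/57, 28/9, -136/171).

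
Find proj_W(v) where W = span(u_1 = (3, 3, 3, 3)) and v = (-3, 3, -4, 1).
proj_W(v) = (-3/4, -3/4, -3/4, -3/4)

Set up U = [u_1 | ... | u_1] ∈ R^(4×1). The projector onto W = col(U) is P = U (U^T U)^(-1) U^T.
Compute U^T U =
  [36],
and U^T v = (-9).
Solve U^T U · c = U^T v for the coefficients: c = (-1/4). The projection is proj_W(v) = U c.
Check: (v - proj_W(v)) · u_1 = 0  (should be 0).
Result: proj_W(v) = (-3/4, -3/4, -3/4, -3/4).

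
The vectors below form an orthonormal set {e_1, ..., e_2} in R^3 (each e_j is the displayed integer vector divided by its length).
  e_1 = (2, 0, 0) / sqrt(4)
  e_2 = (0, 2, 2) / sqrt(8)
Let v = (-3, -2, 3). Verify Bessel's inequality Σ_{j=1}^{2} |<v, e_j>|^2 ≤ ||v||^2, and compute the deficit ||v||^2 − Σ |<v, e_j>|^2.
Σ |<v, e_j>|^2 = 19/2; ||v||^2 = 22; deficit = 25/2

Write each e_j = u_j / sqrt(<u_j, u_j>) where u_j is the displayed integer vector. Then <v, e_j> = <v, u_j> / sqrt(<u_j, u_j>), so |<v, e_j>|^2 = <v, u_j>^2 / <u_j, u_j>.
Coefficients: <v, e_1> = -6/sqrt(4), <v, e_2> = 2/sqrt(8).
Square and sum: Σ |<v, e_j>|^2 = 19/2.
Compute ||v||^2 = v·v = 22.
Deficit = 22 − 19/2 = 25/2 ≥ 0, confirming Bessel's inequality. (The deficit equals ||v − Σ <v,e_j> e_j||^2, the squared distance from v to span{e_j}.)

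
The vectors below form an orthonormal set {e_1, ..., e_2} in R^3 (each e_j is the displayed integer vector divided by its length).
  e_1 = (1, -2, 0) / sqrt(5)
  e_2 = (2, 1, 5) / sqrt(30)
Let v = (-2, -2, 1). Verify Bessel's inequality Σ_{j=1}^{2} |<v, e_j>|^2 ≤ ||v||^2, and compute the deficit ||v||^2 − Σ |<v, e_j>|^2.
Σ |<v, e_j>|^2 = 5/6; ||v||^2 = 9; deficit = 49/6

Write each e_j = u_j / sqrt(<u_j, u_j>) where u_j is the displayed integer vector. Then <v, e_j> = <v, u_j> / sqrt(<u_j, u_j>), so |<v, e_j>|^2 = <v, u_j>^2 / <u_j, u_j>.
Coefficients: <v, e_1> = 2/sqrt(5), <v, e_2> = -1/sqrt(30).
Square and sum: Σ |<v, e_j>|^2 = 5/6.
Compute ||v||^2 = v·v = 9.
Deficit = 9 − 5/6 = 49/6 ≥ 0, confirming Bessel's inequality. (The deficit equals ||v − Σ <v,e_j> e_j||^2, the squared distance from v to span{e_j}.)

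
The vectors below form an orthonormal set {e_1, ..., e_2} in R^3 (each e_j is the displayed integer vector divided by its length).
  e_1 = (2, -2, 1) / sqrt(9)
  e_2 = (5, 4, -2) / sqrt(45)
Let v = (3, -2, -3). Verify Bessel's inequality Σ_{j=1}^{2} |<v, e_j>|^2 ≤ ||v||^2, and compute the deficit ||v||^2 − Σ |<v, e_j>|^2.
Σ |<v, e_j>|^2 = 46/5; ||v||^2 = 22; deficit = 64/5

Write each e_j = u_j / sqrt(<u_j, u_j>) where u_j is the displayed integer vector. Then <v, e_j> = <v, u_j> / sqrt(<u_j, u_j>), so |<v, e_j>|^2 = <v, u_j>^2 / <u_j, u_j>.
Coefficients: <v, e_1> = 7/sqrt(9), <v, e_2> = 13/sqrt(45).
Square and sum: Σ |<v, e_j>|^2 = 46/5.
Compute ||v||^2 = v·v = 22.
Deficit = 22 − 46/5 = 64/5 ≥ 0, confirming Bessel's inequality. (The deficit equals ||v − Σ <v,e_j> e_j||^2, the squared distance from v to span{e_j}.)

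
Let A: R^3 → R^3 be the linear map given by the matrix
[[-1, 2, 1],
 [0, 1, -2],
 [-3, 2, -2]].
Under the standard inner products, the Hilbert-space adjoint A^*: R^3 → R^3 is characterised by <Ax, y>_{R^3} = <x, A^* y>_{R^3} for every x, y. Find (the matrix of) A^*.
A^* = A^T =
[[-1, 0, -3],
 [2, 1, 2],
 [1, -2, -2]]

For real matrices with standard dot products, the defining identity <Ax, y> = <x, A^* y> gives (Ax)^T y = x^T (A^*) y, i.e. x^T A^T y = x^T (A^*) y. Since this holds for all x, y, we must have A^* = A^T. Therefore
A^* =
[[-1, 0, -3],
 [2, 1, 2],
 [1, -2, -2]].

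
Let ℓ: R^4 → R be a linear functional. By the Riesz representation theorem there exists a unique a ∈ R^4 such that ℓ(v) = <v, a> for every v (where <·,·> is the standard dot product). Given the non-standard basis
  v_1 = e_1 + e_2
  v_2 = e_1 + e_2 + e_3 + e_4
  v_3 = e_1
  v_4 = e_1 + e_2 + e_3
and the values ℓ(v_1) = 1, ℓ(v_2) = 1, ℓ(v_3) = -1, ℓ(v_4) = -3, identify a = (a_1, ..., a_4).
a = (-1, 2, -4, 4)

Write a = (a_1, ..., a_4) in the standard basis. For each basis vector v_i, ℓ(v_i) = <v_i, a> is a linear equation in the a_j's. Collect the n equations into a matrix system V a = ℓ, where row i of V is v_i (expressed in the standard basis). Since V is invertible (lower-triangular with 1s on the diagonal, up to permutation), solve by back-substitution:
  V =
[[1, 1, 0, 0],
 [1, 1, 1, 1],
 [1, 0, 0, 0],
 [1, 1, 1, 0]]
  V a = (1, 1, -1, -3)
Solving gives a = (-1, 2, -4, 4).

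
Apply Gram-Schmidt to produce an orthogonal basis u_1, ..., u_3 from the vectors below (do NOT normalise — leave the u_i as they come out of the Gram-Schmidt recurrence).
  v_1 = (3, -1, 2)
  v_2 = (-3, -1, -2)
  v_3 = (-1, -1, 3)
Orthogonal basis:
  u_1 = (3, -1, 2)
  u_2 = (-3/7, -13/7, -2/7)
  u_3 = (-22/13, 0, 33/13)

Apply the Gram-Schmidt recurrence
  u_1 = v_1
  u_i = v_i − Σ_{j<i} ((v_i · u_j) / (u_j · u_j)) · u_j.

Step by step this gives:
  u_1 = (3, -1, 2)
  u_2 = (-3/7, -13/7, -2/7)
  u_3 = (-22/13, 0, 33/13)

Orthogonality check:
  u_2 · u_1 = 0 (should be 0)
  u_3 · u_1 = 0 (should be 0)
  u_3 · u_2 = 0 (should be 0)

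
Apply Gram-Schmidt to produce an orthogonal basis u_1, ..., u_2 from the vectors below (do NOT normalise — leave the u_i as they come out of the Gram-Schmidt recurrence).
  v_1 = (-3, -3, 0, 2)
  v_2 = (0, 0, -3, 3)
Orthogonal basis:
  u_1 = (-3, -3, 0, 2)
  u_2 = (9/11, 9/11, -3, 27/11)

Apply the Gram-Schmidt recurrence
  u_1 = v_1
  u_i = v_i − Σ_{j<i} ((v_i · u_j) / (u_j · u_j)) · u_j.

Step by step this gives:
  u_1 = (-3, -3, 0, 2)
  u_2 = (9/11, 9/11, -3, 27/11)

Orthogonality check:
  u_2 · u_1 = 0 (should be 0)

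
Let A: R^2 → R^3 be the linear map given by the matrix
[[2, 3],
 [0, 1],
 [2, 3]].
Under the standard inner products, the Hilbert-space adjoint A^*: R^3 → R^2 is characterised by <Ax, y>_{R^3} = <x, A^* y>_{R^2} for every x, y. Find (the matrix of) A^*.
A^* = A^T =
[[2, 0, 2],
 [3, 1, 3]]

For real matrices with standard dot products, the defining identity <Ax, y> = <x, A^* y> gives (Ax)^T y = x^T (A^*) y, i.e. x^T A^T y = x^T (A^*) y. Since this holds for all x, y, we must have A^* = A^T. Therefore
A^* =
[[2, 0, 2],
 [3, 1, 3]].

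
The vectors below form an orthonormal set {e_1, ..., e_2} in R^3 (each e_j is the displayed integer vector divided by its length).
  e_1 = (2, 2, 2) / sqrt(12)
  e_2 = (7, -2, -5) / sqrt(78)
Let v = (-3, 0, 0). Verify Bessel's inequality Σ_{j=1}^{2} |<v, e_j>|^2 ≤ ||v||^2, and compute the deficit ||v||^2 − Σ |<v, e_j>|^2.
Σ |<v, e_j>|^2 = 225/26; ||v||^2 = 9; deficit = 9/26

Write each e_j = u_j / sqrt(<u_j, u_j>) where u_j is the displayed integer vector. Then <v, e_j> = <v, u_j> / sqrt(<u_j, u_j>), so |<v, e_j>|^2 = <v, u_j>^2 / <u_j, u_j>.
Coefficients: <v, e_1> = -6/sqrt(12), <v, e_2> = -21/sqrt(78).
Square and sum: Σ |<v, e_j>|^2 = 225/26.
Compute ||v||^2 = v·v = 9.
Deficit = 9 − 225/26 = 9/26 ≥ 0, confirming Bessel's inequality. (The deficit equals ||v − Σ <v,e_j> e_j||^2, the squared distance from v to span{e_j}.)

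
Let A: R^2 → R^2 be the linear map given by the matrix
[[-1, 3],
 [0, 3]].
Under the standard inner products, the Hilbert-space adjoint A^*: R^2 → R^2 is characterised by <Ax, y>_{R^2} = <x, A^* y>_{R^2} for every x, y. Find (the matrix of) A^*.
A^* = A^T =
[[-1, 0],
 [3, 3]]

For real matrices with standard dot products, the defining identity <Ax, y> = <x, A^* y> gives (Ax)^T y = x^T (A^*) y, i.e. x^T A^T y = x^T (A^*) y. Since this holds for all x, y, we must have A^* = A^T. Therefore
A^* =
[[-1, 0],
 [3, 3]].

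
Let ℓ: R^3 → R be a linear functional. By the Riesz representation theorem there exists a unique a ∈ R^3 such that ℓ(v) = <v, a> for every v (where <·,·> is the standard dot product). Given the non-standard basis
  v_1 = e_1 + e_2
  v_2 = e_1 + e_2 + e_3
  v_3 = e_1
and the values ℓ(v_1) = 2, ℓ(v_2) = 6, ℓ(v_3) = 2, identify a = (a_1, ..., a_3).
a = (2, 0, 4)

Write a = (a_1, ..., a_3) in the standard basis. For each basis vector v_i, ℓ(v_i) = <v_i, a> is a linear equation in the a_j's. Collect the n equations into a matrix system V a = ℓ, where row i of V is v_i (expressed in the standard basis). Since V is invertible (lower-triangular with 1s on the diagonal, up to permutation), solve by back-substitution:
  V =
[[1, 1, 0],
 [1, 1, 1],
 [1, 0, 0]]
  V a = (2, 6, 2)
Solving gives a = (2, 0, 4).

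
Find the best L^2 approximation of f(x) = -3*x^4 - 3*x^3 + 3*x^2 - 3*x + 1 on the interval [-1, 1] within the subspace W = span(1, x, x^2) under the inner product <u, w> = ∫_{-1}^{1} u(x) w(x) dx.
g(x) = 3*x^2/7 - 24*x/5 + 44/35

The best approximation g ∈ W is the orthogonal projection of f onto W. Writing g = a_0 + a_1 x + a_2 x^2, the coefficients solve the normal equations G · a = b where
  G_{ij} = <φ_i, φ_j> and b_i = <f, φ_i>, with φ_0 = 1, φ_1 = x, φ_2 = x^2.
G =
  [2, 0, 2/3]
  [0, 2/3, 0]
  [2/3, 0, 2/5],
b = (14/5, -16/5, 106/105).
Solving gives a_0 = 44/35, a_1 = -24/5, a_2 = 3/7, so
  g(x) = 3*x^2/7 - 24*x/5 + 44/35.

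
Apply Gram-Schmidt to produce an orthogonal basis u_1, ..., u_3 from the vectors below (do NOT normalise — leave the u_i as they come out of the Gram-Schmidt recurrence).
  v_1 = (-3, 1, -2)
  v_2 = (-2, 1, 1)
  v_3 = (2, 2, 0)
Orthogonal basis:
  u_1 = (-3, 1, -2)
  u_2 = (-13/14, 9/14, 12/7)
  u_3 = (60/59, 140/59, -20/59)

Apply the Gram-Schmidt recurrence
  u_1 = v_1
  u_i = v_i − Σ_{j<i} ((v_i · u_j) / (u_j · u_j)) · u_j.

Step by step this gives:
  u_1 = (-3, 1, -2)
  u_2 = (-13/14, 9/14, 12/7)
  u_3 = (60/59, 140/59, -20/59)

Orthogonality check:
  u_2 · u_1 = 0 (should be 0)
  u_3 · u_1 = 0 (should be 0)
  u_3 · u_2 = 0 (should be 0)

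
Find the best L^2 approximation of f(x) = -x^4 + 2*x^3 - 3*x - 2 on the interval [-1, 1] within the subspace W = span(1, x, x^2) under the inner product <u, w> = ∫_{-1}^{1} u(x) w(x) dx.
g(x) = -6*x^2/7 - 9*x/5 - 67/35

The best approximation g ∈ W is the orthogonal projection of f onto W. Writing g = a_0 + a_1 x + a_2 x^2, the coefficients solve the normal equations G · a = b where
  G_{ij} = <φ_i, φ_j> and b_i = <f, φ_i>, with φ_0 = 1, φ_1 = x, φ_2 = x^2.
G =
  [2, 0, 2/3]
  [0, 2/3, 0]
  [2/3, 0, 2/5],
b = (-22/5, -6/5, -34/21).
Solving gives a_0 = -67/35, a_1 = -9/5, a_2 = -6/7, so
  g(x) = -6*x^2/7 - 9*x/5 - 67/35.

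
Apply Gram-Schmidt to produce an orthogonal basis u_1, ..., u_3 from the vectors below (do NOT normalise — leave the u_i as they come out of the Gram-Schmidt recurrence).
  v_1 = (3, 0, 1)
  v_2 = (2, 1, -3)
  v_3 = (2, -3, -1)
Orthogonal basis:
  u_1 = (3, 0, 1)
  u_2 = (11/10, 1, -33/10)
  u_3 = (38/131, -418/131, -114/131)

Apply the Gram-Schmidt recurrence
  u_1 = v_1
  u_i = v_i − Σ_{j<i} ((v_i · u_j) / (u_j · u_j)) · u_j.

Step by step this gives:
  u_1 = (3, 0, 1)
  u_2 = (11/10, 1, -33/10)
  u_3 = (38/131, -418/131, -114/131)

Orthogonality check:
  u_2 · u_1 = 0 (should be 0)
  u_3 · u_1 = 0 (should be 0)
  u_3 · u_2 = 0 (should be 0)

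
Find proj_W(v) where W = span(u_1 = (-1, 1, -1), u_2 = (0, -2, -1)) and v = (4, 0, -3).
proj_W(v) = (1/7, -9/7, -3/7)

Set up U = [u_1 | ... | u_2] ∈ R^(3×2). The projector onto W = col(U) is P = U (U^T U)^(-1) U^T.
Compute U^T U =
  [3, -1]
  [-1, 5],
and U^T v = (-1, 3).
Solve U^T U · c = U^T v for the coefficients: c = (-1/7, 4/7). The projection is proj_W(v) = U c.
Check: (v - proj_W(v)) · u_1 = 0  (should be 0).
Check: (v - proj_W(v)) · u_2 = 0  (should be 0).
Result: proj_W(v) = (1/7, -9/7, -3/7).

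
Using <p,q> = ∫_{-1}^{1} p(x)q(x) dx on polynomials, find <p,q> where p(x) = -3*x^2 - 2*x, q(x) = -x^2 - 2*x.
<p,q> = 58/15

Expand the product: p(x)·q(x) = 3*x^4 + 8*x^3 + 4*x^2.
∫_{-1}^{1} of each monomial x^k gives [2/(k+1) if k even, 0 if k odd]. Integrating term-by-term (or equivalently evaluating the antiderivative F(x) = 3*x^5/5 + 2*x^4 + 4*x^3/3 at the endpoints):
  F(1) − F(−1) = 59/15 − (1/15) = 58/15.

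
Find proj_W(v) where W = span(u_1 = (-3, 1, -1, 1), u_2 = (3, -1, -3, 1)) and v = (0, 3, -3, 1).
proj_W(v) = (-14/17, 14/51, -140/51, 77/51)

Set up U = [u_1 | ... | u_2] ∈ R^(4×2). The projector onto W = col(U) is P = U (U^T U)^(-1) U^T.
Compute U^T U =
  [12, -6]
  [-6, 20],
and U^T v = (7, 7).
Solve U^T U · c = U^T v for the coefficients: c = (91/102, 21/34). The projection is proj_W(v) = U c.
Check: (v - proj_W(v)) · u_1 = 0  (should be 0).
Check: (v - proj_W(v)) · u_2 = 0  (should be 0).
Result: proj_W(v) = (-14/17, 14/51, -140/51, 77/51).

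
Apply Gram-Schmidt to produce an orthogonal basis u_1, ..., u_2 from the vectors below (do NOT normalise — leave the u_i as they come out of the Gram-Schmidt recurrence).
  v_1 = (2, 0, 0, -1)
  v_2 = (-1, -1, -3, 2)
Orthogonal basis:
  u_1 = (2, 0, 0, -1)
  u_2 = (3/5, -1, -3, 6/5)

Apply the Gram-Schmidt recurrence
  u_1 = v_1
  u_i = v_i − Σ_{j<i} ((v_i · u_j) / (u_j · u_j)) · u_j.

Step by step this gives:
  u_1 = (2, 0, 0, -1)
  u_2 = (3/5, -1, -3, 6/5)

Orthogonality check:
  u_2 · u_1 = 0 (should be 0)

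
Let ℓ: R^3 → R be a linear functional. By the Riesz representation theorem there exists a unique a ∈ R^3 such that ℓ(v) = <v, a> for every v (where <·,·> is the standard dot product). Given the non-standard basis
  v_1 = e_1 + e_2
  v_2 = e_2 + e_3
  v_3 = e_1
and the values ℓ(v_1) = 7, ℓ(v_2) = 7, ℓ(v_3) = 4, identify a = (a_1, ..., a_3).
a = (4, 3, 4)

Write a = (a_1, ..., a_3) in the standard basis. For each basis vector v_i, ℓ(v_i) = <v_i, a> is a linear equation in the a_j's. Collect the n equations into a matrix system V a = ℓ, where row i of V is v_i (expressed in the standard basis). Since V is invertible (lower-triangular with 1s on the diagonal, up to permutation), solve by back-substitution:
  V =
[[1, 1, 0],
 [0, 1, 1],
 [1, 0, 0]]
  V a = (7, 7, 4)
Solving gives a = (4, 3, 4).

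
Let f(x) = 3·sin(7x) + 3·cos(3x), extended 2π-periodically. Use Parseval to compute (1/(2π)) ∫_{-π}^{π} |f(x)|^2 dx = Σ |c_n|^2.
Σ |c_n|^2 = 9

Expand |f|^2 and use orthogonality of {sin(nx), cos(mx)} on [-π, π]:
  ∫_{-π}^{π} sin(nx)^2 dx = π, ∫ cos(mx)^2 dx = π, and cross terms integrate to 0.
So ∫_{-π}^{π} f(x)^2 dx = 3^2 · π + 3^2 · π = (9 + 9)π.
Divide by 2π: (9 + 9)/2 = 9.
By Parseval, this equals Σ |c_n|^2.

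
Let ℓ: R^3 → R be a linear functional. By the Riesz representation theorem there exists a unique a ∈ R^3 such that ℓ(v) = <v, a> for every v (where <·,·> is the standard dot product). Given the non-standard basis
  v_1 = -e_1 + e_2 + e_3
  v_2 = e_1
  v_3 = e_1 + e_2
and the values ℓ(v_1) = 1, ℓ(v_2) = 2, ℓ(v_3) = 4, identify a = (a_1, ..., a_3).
a = (2, 2, 1)

Write a = (a_1, ..., a_3) in the standard basis. For each basis vector v_i, ℓ(v_i) = <v_i, a> is a linear equation in the a_j's. Collect the n equations into a matrix system V a = ℓ, where row i of V is v_i (expressed in the standard basis). Since V is invertible (lower-triangular with 1s on the diagonal, up to permutation), solve by back-substitution:
  V =
[[-1, 1, 1],
 [1, 0, 0],
 [1, 1, 0]]
  V a = (1, 2, 4)
Solving gives a = (2, 2, 1).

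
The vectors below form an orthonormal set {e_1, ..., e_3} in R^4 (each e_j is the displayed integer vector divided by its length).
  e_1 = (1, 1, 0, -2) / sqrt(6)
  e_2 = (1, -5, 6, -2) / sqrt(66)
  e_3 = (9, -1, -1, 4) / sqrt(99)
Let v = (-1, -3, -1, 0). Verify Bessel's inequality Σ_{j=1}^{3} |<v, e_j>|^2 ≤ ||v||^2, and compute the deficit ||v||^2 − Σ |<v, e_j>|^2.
Σ |<v, e_j>|^2 = 35/9; ||v||^2 = 11; deficit = 64/9

Write each e_j = u_j / sqrt(<u_j, u_j>) where u_j is the displayed integer vector. Then <v, e_j> = <v, u_j> / sqrt(<u_j, u_j>), so |<v, e_j>|^2 = <v, u_j>^2 / <u_j, u_j>.
Coefficients: <v, e_1> = -4/sqrt(6), <v, e_2> = 8/sqrt(66), <v, e_3> = -5/sqrt(99).
Square and sum: Σ |<v, e_j>|^2 = 35/9.
Compute ||v||^2 = v·v = 11.
Deficit = 11 − 35/9 = 64/9 ≥ 0, confirming Bessel's inequality. (The deficit equals ||v − Σ <v,e_j> e_j||^2, the squared distance from v to span{e_j}.)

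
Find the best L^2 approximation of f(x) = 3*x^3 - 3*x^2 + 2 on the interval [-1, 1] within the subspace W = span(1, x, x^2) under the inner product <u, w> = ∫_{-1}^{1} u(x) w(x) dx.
g(x) = -3*x^2 + 9*x/5 + 2

The best approximation g ∈ W is the orthogonal projection of f onto W. Writing g = a_0 + a_1 x + a_2 x^2, the coefficients solve the normal equations G · a = b where
  G_{ij} = <φ_i, φ_j> and b_i = <f, φ_i>, with φ_0 = 1, φ_1 = x, φ_2 = x^2.
G =
  [2, 0, 2/3]
  [0, 2/3, 0]
  [2/3, 0, 2/5],
b = (2, 6/5, 2/15).
Solving gives a_0 = 2, a_1 = 9/5, a_2 = -3, so
  g(x) = -3*x^2 + 9*x/5 + 2.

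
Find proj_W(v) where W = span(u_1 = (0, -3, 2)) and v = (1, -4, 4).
proj_W(v) = (0, -60/13, 40/13)

Set up U = [u_1 | ... | u_1] ∈ R^(3×1). The projector onto W = col(U) is P = U (U^T U)^(-1) U^T.
Compute U^T U =
  [13],
and U^T v = (20).
Solve U^T U · c = U^T v for the coefficients: c = (20/13). The projection is proj_W(v) = U c.
Check: (v - proj_W(v)) · u_1 = 0  (should be 0).
Result: proj_W(v) = (0, -60/13, 40/13).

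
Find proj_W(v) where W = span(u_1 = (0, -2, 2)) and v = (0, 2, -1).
proj_W(v) = (0, 3/2, -3/2)

Set up U = [u_1 | ... | u_1] ∈ R^(3×1). The projector onto W = col(U) is P = U (U^T U)^(-1) U^T.
Compute U^T U =
  [8],
and U^T v = (-6).
Solve U^T U · c = U^T v for the coefficients: c = (-3/4). The projection is proj_W(v) = U c.
Check: (v - proj_W(v)) · u_1 = 0  (should be 0).
Result: proj_W(v) = (0, 3/2, -3/2).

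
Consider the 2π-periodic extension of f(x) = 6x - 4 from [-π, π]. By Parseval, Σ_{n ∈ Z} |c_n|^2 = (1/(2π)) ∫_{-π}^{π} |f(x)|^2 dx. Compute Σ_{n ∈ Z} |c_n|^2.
Σ |c_n|^2 = 12π^2 + 16

Expand and integrate term by term over [-π, π]:
  ∫ (6x)^2 dx = 36·(2π^3/3); ∫ 2·6·(-4)·x dx = 0 (odd integrand); ∫ (-4)^2 dx = 16·2π.
So (1/(2π)) ∫_{-π}^{π} (6x - 4)^2 dx = 36π^2/3 + 16 = 12π^2 + 16.
Parseval ⇒ Σ |c_n|^2 = 12π^2 + 16.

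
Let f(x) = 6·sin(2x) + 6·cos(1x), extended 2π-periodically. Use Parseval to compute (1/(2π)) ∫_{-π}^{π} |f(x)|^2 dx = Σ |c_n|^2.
Σ |c_n|^2 = 36

Expand |f|^2 and use orthogonality of {sin(nx), cos(mx)} on [-π, π]:
  ∫_{-π}^{π} sin(nx)^2 dx = π, ∫ cos(mx)^2 dx = π, and cross terms integrate to 0.
So ∫_{-π}^{π} f(x)^2 dx = 6^2 · π + 6^2 · π = (36 + 36)π.
Divide by 2π: (36 + 36)/2 = 36.
By Parseval, this equals Σ |c_n|^2.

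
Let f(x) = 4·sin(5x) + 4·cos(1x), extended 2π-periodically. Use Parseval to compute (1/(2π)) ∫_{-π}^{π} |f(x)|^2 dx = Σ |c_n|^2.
Σ |c_n|^2 = 16

Expand |f|^2 and use orthogonality of {sin(nx), cos(mx)} on [-π, π]:
  ∫_{-π}^{π} sin(nx)^2 dx = π, ∫ cos(mx)^2 dx = π, and cross terms integrate to 0.
So ∫_{-π}^{π} f(x)^2 dx = 4^2 · π + 4^2 · π = (16 + 16)π.
Divide by 2π: (16 + 16)/2 = 16.
By Parseval, this equals Σ |c_n|^2.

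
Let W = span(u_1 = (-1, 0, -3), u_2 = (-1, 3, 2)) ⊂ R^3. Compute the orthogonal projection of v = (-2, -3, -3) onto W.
proj_W(v) = (-14/115, -45/23, -417/115)

Set up U = [u_1 | ... | u_2] ∈ R^(3×2). The projector onto W = col(U) is P = U (U^T U)^(-1) U^T.
Compute U^T U =
  [10, -5]
  [-5, 14],
and U^T v = (11, -13).
Solve U^T U · c = U^T v for the coefficients: c = (89/115, -15/23). The projection is proj_W(v) = U c.
Check: (v - proj_W(v)) · u_1 = 0  (should be 0).
Check: (v - proj_W(v)) · u_2 = 0  (should be 0).
Result: proj_W(v) = (-14/115, -45/23, -417/115).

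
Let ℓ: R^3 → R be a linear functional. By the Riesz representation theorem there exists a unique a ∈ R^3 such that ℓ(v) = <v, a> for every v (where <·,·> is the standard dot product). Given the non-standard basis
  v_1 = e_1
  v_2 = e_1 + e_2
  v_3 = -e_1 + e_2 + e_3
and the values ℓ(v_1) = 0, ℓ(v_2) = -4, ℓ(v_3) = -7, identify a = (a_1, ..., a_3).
a = (0, -4, -3)

Write a = (a_1, ..., a_3) in the standard basis. For each basis vector v_i, ℓ(v_i) = <v_i, a> is a linear equation in the a_j's. Collect the n equations into a matrix system V a = ℓ, where row i of V is v_i (expressed in the standard basis). Since V is invertible (lower-triangular with 1s on the diagonal, up to permutation), solve by back-substitution:
  V =
[[1, 0, 0],
 [1, 1, 0],
 [-1, 1, 1]]
  V a = (0, -4, -7)
Solving gives a = (0, -4, -3).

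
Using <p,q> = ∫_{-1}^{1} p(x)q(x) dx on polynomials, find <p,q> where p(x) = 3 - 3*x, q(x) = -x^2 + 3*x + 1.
<p,q> = -2

Expand the product: p(x)·q(x) = 3*x^3 - 12*x^2 + 6*x + 3.
∫_{-1}^{1} of each monomial x^k gives [2/(k+1) if k even, 0 if k odd]. Integrating term-by-term (or equivalently evaluating the antiderivative F(x) = 3*x^4/4 - 4*x^3 + 3*x^2 + 3*x at the endpoints):
  F(1) − F(−1) = 11/4 − (19/4) = -2.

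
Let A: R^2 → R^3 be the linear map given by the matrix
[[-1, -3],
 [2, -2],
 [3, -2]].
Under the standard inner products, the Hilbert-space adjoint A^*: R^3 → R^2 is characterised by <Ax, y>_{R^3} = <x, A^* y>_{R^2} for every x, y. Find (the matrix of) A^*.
A^* = A^T =
[[-1, 2, 3],
 [-3, -2, -2]]

For real matrices with standard dot products, the defining identity <Ax, y> = <x, A^* y> gives (Ax)^T y = x^T (A^*) y, i.e. x^T A^T y = x^T (A^*) y. Since this holds for all x, y, we must have A^* = A^T. Therefore
A^* =
[[-1, 2, 3],
 [-3, -2, -2]].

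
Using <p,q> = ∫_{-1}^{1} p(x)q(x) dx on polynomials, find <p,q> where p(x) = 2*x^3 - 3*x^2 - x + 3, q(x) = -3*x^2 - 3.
<p,q> = -72/5

Expand the product: p(x)·q(x) = -6*x^5 + 9*x^4 - 3*x^3 + 3*x - 9.
∫_{-1}^{1} of each monomial x^k gives [2/(k+1) if k even, 0 if k odd]. Integrating term-by-term (or equivalently evaluating the antiderivative F(x) = -x^6 + 9*x^5/5 - 3*x^4/4 + 3*x^2/2 - 9*x at the endpoints):
  F(1) − F(−1) = -149/20 − (139/20) = -72/5.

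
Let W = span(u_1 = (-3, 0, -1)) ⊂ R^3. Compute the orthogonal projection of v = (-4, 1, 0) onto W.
proj_W(v) = (-18/5, 0, -6/5)

Set up U = [u_1 | ... | u_1] ∈ R^(3×1). The projector onto W = col(U) is P = U (U^T U)^(-1) U^T.
Compute U^T U =
  [10],
and U^T v = (12).
Solve U^T U · c = U^T v for the coefficients: c = (6/5). The projection is proj_W(v) = U c.
Check: (v - proj_W(v)) · u_1 = 0  (should be 0).
Result: proj_W(v) = (-18/5, 0, -6/5).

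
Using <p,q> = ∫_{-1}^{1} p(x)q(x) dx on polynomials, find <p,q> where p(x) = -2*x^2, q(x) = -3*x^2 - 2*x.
<p,q> = 12/5

Expand the product: p(x)·q(x) = 6*x^4 + 4*x^3.
∫_{-1}^{1} of each monomial x^k gives [2/(k+1) if k even, 0 if k odd]. Integrating term-by-term (or equivalently evaluating the antiderivative F(x) = 6*x^5/5 + x^4 at the endpoints):
  F(1) − F(−1) = 11/5 − (-1/5) = 12/5.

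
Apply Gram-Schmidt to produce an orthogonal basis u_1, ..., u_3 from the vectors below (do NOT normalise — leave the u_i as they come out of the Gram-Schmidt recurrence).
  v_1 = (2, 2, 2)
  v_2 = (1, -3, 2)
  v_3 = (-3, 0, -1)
Orthogonal basis:
  u_1 = (2, 2, 2)
  u_2 = (1, -3, 2)
  u_3 = (-55/42, 11/42, 22/21)

Apply the Gram-Schmidt recurrence
  u_1 = v_1
  u_i = v_i − Σ_{j<i} ((v_i · u_j) / (u_j · u_j)) · u_j.

Step by step this gives:
  u_1 = (2, 2, 2)
  u_2 = (1, -3, 2)
  u_3 = (-55/42, 11/42, 22/21)

Orthogonality check:
  u_2 · u_1 = 0 (should be 0)
  u_3 · u_1 = 0 (should be 0)
  u_3 · u_2 = 0 (should be 0)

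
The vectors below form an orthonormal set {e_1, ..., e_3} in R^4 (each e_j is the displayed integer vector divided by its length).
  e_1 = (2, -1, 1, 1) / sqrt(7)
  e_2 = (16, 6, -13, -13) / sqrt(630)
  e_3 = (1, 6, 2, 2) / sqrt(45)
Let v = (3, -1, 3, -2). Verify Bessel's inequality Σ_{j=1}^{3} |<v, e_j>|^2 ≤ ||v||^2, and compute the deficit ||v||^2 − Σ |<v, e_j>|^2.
Σ |<v, e_j>|^2 = 21/2; ||v||^2 = 23; deficit = 25/2

Write each e_j = u_j / sqrt(<u_j, u_j>) where u_j is the displayed integer vector. Then <v, e_j> = <v, u_j> / sqrt(<u_j, u_j>), so |<v, e_j>|^2 = <v, u_j>^2 / <u_j, u_j>.
Coefficients: <v, e_1> = 8/sqrt(7), <v, e_2> = 29/sqrt(630), <v, e_3> = -1/sqrt(45).
Square and sum: Σ |<v, e_j>|^2 = 21/2.
Compute ||v||^2 = v·v = 23.
Deficit = 23 − 21/2 = 25/2 ≥ 0, confirming Bessel's inequality. (The deficit equals ||v − Σ <v,e_j> e_j||^2, the squared distance from v to span{e_j}.)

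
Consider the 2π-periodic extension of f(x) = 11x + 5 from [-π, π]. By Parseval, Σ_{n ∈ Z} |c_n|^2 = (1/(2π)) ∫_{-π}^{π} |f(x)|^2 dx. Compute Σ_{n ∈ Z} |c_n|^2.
Σ |c_n|^2 = 121π^2/3 + 25

Expand and integrate term by term over [-π, π]:
  ∫ (11x)^2 dx = 121·(2π^3/3); ∫ 2·11·(5)·x dx = 0 (odd integrand); ∫ 5^2 dx = 25·2π.
So (1/(2π)) ∫_{-π}^{π} (11x + 5)^2 dx = 121π^2/3 + 25 = 121π^2/3 + 25.
Parseval ⇒ Σ |c_n|^2 = 121π^2/3 + 25.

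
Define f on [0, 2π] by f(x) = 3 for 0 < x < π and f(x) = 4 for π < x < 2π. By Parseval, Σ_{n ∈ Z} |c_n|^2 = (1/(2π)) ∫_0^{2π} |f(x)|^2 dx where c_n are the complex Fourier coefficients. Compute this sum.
Σ |c_n|^2 = 25/2

Parseval equates the L^2 energy of f (normalised by 1/(2π)) with the ℓ^2 sum of its Fourier coefficients: (1/(2π)) ∫_0^{2π} |f|^2 = Σ |c_n|^2.
Compute the left side: (1/(2π)) [∫_0^π 3^2 dx + ∫_π^{2π} 4^2 dx] = (1/(2π)) · (9π + 16π) = (9 + 16)/2 = 25/2.
So Σ_{n ∈ Z} |c_n|^2 = 25/2.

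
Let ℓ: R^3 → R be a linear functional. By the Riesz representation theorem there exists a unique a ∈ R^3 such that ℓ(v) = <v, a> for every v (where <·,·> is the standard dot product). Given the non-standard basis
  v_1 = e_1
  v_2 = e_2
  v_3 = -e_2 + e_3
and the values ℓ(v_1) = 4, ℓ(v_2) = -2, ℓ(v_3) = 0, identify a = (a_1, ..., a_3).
a = (4, -2, -2)

Write a = (a_1, ..., a_3) in the standard basis. For each basis vector v_i, ℓ(v_i) = <v_i, a> is a linear equation in the a_j's. Collect the n equations into a matrix system V a = ℓ, where row i of V is v_i (expressed in the standard basis). Since V is invertible (lower-triangular with 1s on the diagonal, up to permutation), solve by back-substitution:
  V =
[[1, 0, 0],
 [0, 1, 0],
 [0, -1, 1]]
  V a = (4, -2, 0)
Solving gives a = (4, -2, -2).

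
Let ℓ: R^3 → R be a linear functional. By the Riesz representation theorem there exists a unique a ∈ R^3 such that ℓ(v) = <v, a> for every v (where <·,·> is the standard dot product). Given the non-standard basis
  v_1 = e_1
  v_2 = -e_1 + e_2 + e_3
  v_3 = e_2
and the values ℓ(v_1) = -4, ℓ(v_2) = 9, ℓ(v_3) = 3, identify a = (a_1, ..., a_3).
a = (-4, 3, 2)

Write a = (a_1, ..., a_3) in the standard basis. For each basis vector v_i, ℓ(v_i) = <v_i, a> is a linear equation in the a_j's. Collect the n equations into a matrix system V a = ℓ, where row i of V is v_i (expressed in the standard basis). Since V is invertible (lower-triangular with 1s on the diagonal, up to permutation), solve by back-substitution:
  V =
[[1, 0, 0],
 [-1, 1, 1],
 [0, 1, 0]]
  V a = (-4, 9, 3)
Solving gives a = (-4, 3, 2).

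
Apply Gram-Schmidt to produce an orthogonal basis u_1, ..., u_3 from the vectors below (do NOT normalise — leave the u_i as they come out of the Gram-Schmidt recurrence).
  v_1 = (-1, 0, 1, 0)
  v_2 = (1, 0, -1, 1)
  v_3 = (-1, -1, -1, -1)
Orthogonal basis:
  u_1 = (-1, 0, 1, 0)
  u_2 = (0, 0, 0, 1)
  u_3 = (-1, -1, -1, 0)

Apply the Gram-Schmidt recurrence
  u_1 = v_1
  u_i = v_i − Σ_{j<i} ((v_i · u_j) / (u_j · u_j)) · u_j.

Step by step this gives:
  u_1 = (-1, 0, 1, 0)
  u_2 = (0, 0, 0, 1)
  u_3 = (-1, -1, -1, 0)

Orthogonality check:
  u_2 · u_1 = 0 (should be 0)
  u_3 · u_1 = 0 (should be 0)
  u_3 · u_2 = 0 (should be 0)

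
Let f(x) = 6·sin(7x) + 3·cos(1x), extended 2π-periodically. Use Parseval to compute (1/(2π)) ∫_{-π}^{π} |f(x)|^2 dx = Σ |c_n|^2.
Σ |c_n|^2 = 45/2

Expand |f|^2 and use orthogonality of {sin(nx), cos(mx)} on [-π, π]:
  ∫_{-π}^{π} sin(nx)^2 dx = π, ∫ cos(mx)^2 dx = π, and cross terms integrate to 0.
So ∫_{-π}^{π} f(x)^2 dx = 6^2 · π + 3^2 · π = (36 + 9)π.
Divide by 2π: (36 + 9)/2 = 45/2.
By Parseval, this equals Σ |c_n|^2.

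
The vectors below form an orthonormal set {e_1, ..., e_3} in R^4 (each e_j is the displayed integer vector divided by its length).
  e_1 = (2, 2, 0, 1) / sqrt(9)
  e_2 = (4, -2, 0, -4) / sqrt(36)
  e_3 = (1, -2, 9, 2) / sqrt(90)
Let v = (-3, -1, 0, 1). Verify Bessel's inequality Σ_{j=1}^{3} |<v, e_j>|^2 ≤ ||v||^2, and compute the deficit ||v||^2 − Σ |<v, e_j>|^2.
Σ |<v, e_j>|^2 = 109/10; ||v||^2 = 11; deficit = 1/10

Write each e_j = u_j / sqrt(<u_j, u_j>) where u_j is the displayed integer vector. Then <v, e_j> = <v, u_j> / sqrt(<u_j, u_j>), so |<v, e_j>|^2 = <v, u_j>^2 / <u_j, u_j>.
Coefficients: <v, e_1> = -7/sqrt(9), <v, e_2> = -14/sqrt(36), <v, e_3> = 1/sqrt(90).
Square and sum: Σ |<v, e_j>|^2 = 109/10.
Compute ||v||^2 = v·v = 11.
Deficit = 11 − 109/10 = 1/10 ≥ 0, confirming Bessel's inequality. (The deficit equals ||v − Σ <v,e_j> e_j||^2, the squared distance from v to span{e_j}.)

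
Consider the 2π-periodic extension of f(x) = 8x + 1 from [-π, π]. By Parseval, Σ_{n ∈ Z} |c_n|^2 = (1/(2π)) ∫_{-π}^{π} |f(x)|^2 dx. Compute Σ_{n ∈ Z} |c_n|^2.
Σ |c_n|^2 = 64π^2/3 + 1

Expand and integrate term by term over [-π, π]:
  ∫ (8x)^2 dx = 64·(2π^3/3); ∫ 2·8·(1)·x dx = 0 (odd integrand); ∫ 1^2 dx = 1·2π.
So (1/(2π)) ∫_{-π}^{π} (8x + 1)^2 dx = 64π^2/3 + 1 = 64π^2/3 + 1.
Parseval ⇒ Σ |c_n|^2 = 64π^2/3 + 1.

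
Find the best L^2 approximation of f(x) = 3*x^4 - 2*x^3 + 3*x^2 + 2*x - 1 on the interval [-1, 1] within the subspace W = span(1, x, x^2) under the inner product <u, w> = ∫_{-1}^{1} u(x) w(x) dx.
g(x) = 39*x^2/7 + 4*x/5 - 44/35

The best approximation g ∈ W is the orthogonal projection of f onto W. Writing g = a_0 + a_1 x + a_2 x^2, the coefficients solve the normal equations G · a = b where
  G_{ij} = <φ_i, φ_j> and b_i = <f, φ_i>, with φ_0 = 1, φ_1 = x, φ_2 = x^2.
G =
  [2, 0, 2/3]
  [0, 2/3, 0]
  [2/3, 0, 2/5],
b = (6/5, 8/15, 146/105).
Solving gives a_0 = -44/35, a_1 = 4/5, a_2 = 39/7, so
  g(x) = 39*x^2/7 + 4*x/5 - 44/35.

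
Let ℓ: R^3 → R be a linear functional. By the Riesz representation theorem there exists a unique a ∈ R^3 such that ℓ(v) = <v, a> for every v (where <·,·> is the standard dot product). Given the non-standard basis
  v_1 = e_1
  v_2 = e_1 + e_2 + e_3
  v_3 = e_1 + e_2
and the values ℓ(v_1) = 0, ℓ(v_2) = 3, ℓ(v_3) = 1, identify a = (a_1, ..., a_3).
a = (0, 1, 2)

Write a = (a_1, ..., a_3) in the standard basis. For each basis vector v_i, ℓ(v_i) = <v_i, a> is a linear equation in the a_j's. Collect the n equations into a matrix system V a = ℓ, where row i of V is v_i (expressed in the standard basis). Since V is invertible (lower-triangular with 1s on the diagonal, up to permutation), solve by back-substitution:
  V =
[[1, 0, 0],
 [1, 1, 1],
 [1, 1, 0]]
  V a = (0, 3, 1)
Solving gives a = (0, 1, 2).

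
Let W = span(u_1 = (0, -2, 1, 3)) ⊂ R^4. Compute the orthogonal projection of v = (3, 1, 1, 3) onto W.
proj_W(v) = (0, -8/7, 4/7, 12/7)

Set up U = [u_1 | ... | u_1] ∈ R^(4×1). The projector onto W = col(U) is P = U (U^T U)^(-1) U^T.
Compute U^T U =
  [14],
and U^T v = (8).
Solve U^T U · c = U^T v for the coefficients: c = (4/7). The projection is proj_W(v) = U c.
Check: (v - proj_W(v)) · u_1 = 0  (should be 0).
Result: proj_W(v) = (0, -8/7, 4/7, 12/7).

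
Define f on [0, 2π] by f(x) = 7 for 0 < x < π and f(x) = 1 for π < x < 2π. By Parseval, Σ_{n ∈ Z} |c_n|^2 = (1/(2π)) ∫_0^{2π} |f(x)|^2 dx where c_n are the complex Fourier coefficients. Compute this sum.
Σ |c_n|^2 = 25

Parseval equates the L^2 energy of f (normalised by 1/(2π)) with the ℓ^2 sum of its Fourier coefficients: (1/(2π)) ∫_0^{2π} |f|^2 = Σ |c_n|^2.
Compute the left side: (1/(2π)) [∫_0^π 7^2 dx + ∫_π^{2π} 1^2 dx] = (1/(2π)) · (49π + 1π) = (49 + 1)/2 = 25.
So Σ_{n ∈ Z} |c_n|^2 = 25.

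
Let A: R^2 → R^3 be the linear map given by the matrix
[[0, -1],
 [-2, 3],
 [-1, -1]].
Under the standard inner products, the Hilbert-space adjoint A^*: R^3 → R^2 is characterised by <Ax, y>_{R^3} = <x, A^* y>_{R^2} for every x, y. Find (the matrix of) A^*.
A^* = A^T =
[[0, -2, -1],
 [-1, 3, -1]]

For real matrices with standard dot products, the defining identity <Ax, y> = <x, A^* y> gives (Ax)^T y = x^T (A^*) y, i.e. x^T A^T y = x^T (A^*) y. Since this holds for all x, y, we must have A^* = A^T. Therefore
A^* =
[[0, -2, -1],
 [-1, 3, -1]].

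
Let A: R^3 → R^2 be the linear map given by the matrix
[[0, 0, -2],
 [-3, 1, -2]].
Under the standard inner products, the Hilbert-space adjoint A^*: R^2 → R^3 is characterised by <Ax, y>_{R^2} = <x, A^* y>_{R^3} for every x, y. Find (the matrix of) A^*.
A^* = A^T =
[[0, -3],
 [0, 1],
 [-2, -2]]

For real matrices with standard dot products, the defining identity <Ax, y> = <x, A^* y> gives (Ax)^T y = x^T (A^*) y, i.e. x^T A^T y = x^T (A^*) y. Since this holds for all x, y, we must have A^* = A^T. Therefore
A^* =
[[0, -3],
 [0, 1],
 [-2, -2]].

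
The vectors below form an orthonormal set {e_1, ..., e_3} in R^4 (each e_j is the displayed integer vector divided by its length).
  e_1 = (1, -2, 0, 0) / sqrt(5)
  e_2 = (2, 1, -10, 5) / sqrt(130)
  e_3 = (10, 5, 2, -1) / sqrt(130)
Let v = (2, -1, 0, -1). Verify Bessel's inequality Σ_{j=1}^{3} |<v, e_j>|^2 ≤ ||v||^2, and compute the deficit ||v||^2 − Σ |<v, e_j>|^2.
Σ |<v, e_j>|^2 = 26/5; ||v||^2 = 6; deficit = 4/5

Write each e_j = u_j / sqrt(<u_j, u_j>) where u_j is the displayed integer vector. Then <v, e_j> = <v, u_j> / sqrt(<u_j, u_j>), so |<v, e_j>|^2 = <v, u_j>^2 / <u_j, u_j>.
Coefficients: <v, e_1> = 4/sqrt(5), <v, e_2> = -2/sqrt(130), <v, e_3> = 16/sqrt(130).
Square and sum: Σ |<v, e_j>|^2 = 26/5.
Compute ||v||^2 = v·v = 6.
Deficit = 6 − 26/5 = 4/5 ≥ 0, confirming Bessel's inequality. (The deficit equals ||v − Σ <v,e_j> e_j||^2, the squared distance from v to span{e_j}.)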